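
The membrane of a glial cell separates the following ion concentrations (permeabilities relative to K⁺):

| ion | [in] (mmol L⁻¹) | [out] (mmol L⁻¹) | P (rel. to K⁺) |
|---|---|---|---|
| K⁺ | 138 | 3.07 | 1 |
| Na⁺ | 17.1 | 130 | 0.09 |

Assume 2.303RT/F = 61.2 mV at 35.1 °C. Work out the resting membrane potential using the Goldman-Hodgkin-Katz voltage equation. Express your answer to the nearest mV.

Vm = 61.2 · log₁₀[(Σ P·[cation]ₒ + Σ P·[anion]ᵢ) / (Σ P·[cation]ᵢ + Σ P·[anion]ₒ)]
Numerator = 1×3.07 + 0.09×130 = 14.77
Denominator = 1×138 + 0.09×17.1 = 139.5
Vm = 61.2 · log₁₀(0.10585) = 61.2 × (-0.9753) = -59.69 mV

-60 mV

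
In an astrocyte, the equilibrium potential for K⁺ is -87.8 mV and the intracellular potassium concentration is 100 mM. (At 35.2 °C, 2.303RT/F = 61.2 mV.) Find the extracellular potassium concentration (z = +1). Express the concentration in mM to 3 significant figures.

3.68 mM

Nernst: E = (61.2/1) · log₁₀([out]/[in]), so log₁₀([out]/[in]) = -87.8 × 1 / 61.2 = -1.4346.
[out]/[in] = 10^(-1.4346) = 0.03676.
[out] = 0.03676 × 100 = 3.676 mM.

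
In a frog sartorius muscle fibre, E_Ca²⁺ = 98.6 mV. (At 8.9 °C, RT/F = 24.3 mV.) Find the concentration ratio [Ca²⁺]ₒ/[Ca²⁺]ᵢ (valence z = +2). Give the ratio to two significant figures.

ln([out]/[in]) = E·z/(24.3) = 98.6 × 2 / 24.3 = 8.1152
[out]/[in] = e^(8.1152) = 3345

3300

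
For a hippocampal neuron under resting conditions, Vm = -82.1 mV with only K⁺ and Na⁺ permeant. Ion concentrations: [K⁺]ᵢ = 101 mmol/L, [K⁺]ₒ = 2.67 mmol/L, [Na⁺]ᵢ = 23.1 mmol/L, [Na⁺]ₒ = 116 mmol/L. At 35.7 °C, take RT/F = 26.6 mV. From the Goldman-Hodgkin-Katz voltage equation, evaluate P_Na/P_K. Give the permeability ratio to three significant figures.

Let α = P_Na/P_K. GHK: Vm = 26.6·ln[(Kₒ + α·Naₒ)/(Kᵢ + α·Naᵢ)].
e^(Vm/26.6) = e^(-82.1/26.6) = 0.045663
So 0.045663·(Kᵢ + α·Naᵢ) = Kₒ + α·Naₒ → α = (0.045663·101.0 − 2.67) / (116.0 − 0.045663·23.1)
α = (4.612 − 2.67) / (116.0 − 1.055) = 1.942/114.9 = 0.01689

0.0169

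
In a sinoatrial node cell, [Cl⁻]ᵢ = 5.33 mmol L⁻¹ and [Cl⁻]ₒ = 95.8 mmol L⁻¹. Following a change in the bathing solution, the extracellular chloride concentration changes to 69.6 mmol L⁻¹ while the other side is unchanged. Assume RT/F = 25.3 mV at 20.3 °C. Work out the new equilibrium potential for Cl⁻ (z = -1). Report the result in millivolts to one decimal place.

After the shift: [Cl⁻]_out = 69.6, [Cl⁻]_in = 5.33 mmol L⁻¹.
E_new = (25.3/-1)·ln(69.6/5.33) = -25.30 · (2.5694) = -65.01 mV

-65.0 mV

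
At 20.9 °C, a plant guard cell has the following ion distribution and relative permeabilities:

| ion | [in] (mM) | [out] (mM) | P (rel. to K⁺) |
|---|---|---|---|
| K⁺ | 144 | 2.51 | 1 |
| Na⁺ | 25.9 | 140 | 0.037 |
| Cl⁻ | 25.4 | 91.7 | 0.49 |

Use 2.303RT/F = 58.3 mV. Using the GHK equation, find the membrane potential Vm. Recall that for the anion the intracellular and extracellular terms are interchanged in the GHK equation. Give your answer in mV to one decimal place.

Vm = 58.3 · log₁₀[(Σ P·[cation]ₒ + Σ P·[anion]ᵢ) / (Σ P·[cation]ᵢ + Σ P·[anion]ₒ)]
Numerator = 1×2.51 + 0.037×140 + 0.49×25.4 = 20.14
Denominator = 1×144 + 0.037×25.9 + 0.49×91.7 = 189.9
Vm = 58.3 · log₁₀(0.10604) = 58.3 × (-0.9745) = -56.82 mV

-56.8 mV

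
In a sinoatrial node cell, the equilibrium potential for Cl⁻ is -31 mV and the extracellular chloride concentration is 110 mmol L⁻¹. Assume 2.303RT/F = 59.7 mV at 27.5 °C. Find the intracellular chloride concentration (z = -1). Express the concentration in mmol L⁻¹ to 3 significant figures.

Nernst: E = (59.7/-1) · log₁₀([out]/[in]), so log₁₀([out]/[in]) = -31.0 × -1 / 59.7 = 0.5193.
[out]/[in] = 10^(0.5193) = 3.306.
[in] = 110 / 3.306 = 33.28 mmol L⁻¹.

33.3 mmol L⁻¹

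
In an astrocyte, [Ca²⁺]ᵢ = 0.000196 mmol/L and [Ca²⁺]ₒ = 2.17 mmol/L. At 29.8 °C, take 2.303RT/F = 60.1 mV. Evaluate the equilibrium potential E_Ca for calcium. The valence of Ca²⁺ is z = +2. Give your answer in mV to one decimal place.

121.5 mV

E = (60.1/z) · log₁₀([Ca²⁺]_out/[Ca²⁺]_in) with z = +2.
= (60.1/2) · log₁₀(2.17/0.000196) = 30.05 · log₁₀(1.107e+04)
= 30.05 · (4.0442) = 121.53 mV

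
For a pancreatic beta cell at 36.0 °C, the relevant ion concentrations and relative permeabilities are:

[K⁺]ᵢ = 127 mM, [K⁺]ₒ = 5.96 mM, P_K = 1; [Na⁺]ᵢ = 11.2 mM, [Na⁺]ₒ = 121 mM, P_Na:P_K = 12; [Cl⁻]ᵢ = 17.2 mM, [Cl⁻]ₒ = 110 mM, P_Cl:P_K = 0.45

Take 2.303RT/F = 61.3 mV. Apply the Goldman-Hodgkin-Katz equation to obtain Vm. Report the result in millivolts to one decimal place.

41.3 mV

Vm = 61.3 · log₁₀[(Σ P·[cation]ₒ + Σ P·[anion]ᵢ) / (Σ P·[cation]ᵢ + Σ P·[anion]ₒ)]
Numerator = 1×5.96 + 12×121 + 0.45×17.2 = 1466
Denominator = 1×127 + 12×11.2 + 0.45×110 = 310.9
Vm = 61.3 · log₁₀(4.7144) = 61.3 × (0.6734) = 41.28 mV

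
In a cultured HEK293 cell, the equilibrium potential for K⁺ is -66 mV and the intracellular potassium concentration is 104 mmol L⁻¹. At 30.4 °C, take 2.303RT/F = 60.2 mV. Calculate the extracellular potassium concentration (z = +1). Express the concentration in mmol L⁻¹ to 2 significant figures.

Nernst: E = (60.2/1) · log₁₀([out]/[in]), so log₁₀([out]/[in]) = -66.0 × 1 / 60.2 = -1.0963.
[out]/[in] = 10^(-1.0963) = 0.0801.
[out] = 0.0801 × 104 = 8.331 mmol L⁻¹.

8.3 mmol L⁻¹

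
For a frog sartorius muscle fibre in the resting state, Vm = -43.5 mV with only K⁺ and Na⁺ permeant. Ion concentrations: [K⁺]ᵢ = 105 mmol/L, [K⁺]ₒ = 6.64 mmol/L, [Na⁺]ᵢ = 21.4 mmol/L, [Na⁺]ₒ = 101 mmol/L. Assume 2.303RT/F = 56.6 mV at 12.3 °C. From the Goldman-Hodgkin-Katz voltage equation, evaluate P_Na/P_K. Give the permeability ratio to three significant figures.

Let α = P_Na/P_K. GHK: Vm = 56.6·log₁₀[(Kₒ + α·Naₒ)/(Kᵢ + α·Naᵢ)].
10^(Vm/56.6) = 10^(-43.5/56.6) = 0.17039
So 0.17039·(Kᵢ + α·Naᵢ) = Kₒ + α·Naₒ → α = (0.17039·105.0 − 6.64) / (101.0 − 0.17039·21.4)
α = (17.89 − 6.64) / (101.0 − 3.646) = 11.25/97.35 = 0.1156

0.116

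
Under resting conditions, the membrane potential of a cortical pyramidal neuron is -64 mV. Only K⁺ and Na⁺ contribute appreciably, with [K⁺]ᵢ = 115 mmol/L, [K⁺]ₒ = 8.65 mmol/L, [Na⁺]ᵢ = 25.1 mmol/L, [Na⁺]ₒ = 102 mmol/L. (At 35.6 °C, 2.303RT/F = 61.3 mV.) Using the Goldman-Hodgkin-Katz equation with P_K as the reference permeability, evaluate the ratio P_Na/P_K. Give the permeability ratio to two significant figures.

0.017

Let α = P_Na/P_K. GHK: Vm = 61.3·log₁₀[(Kₒ + α·Naₒ)/(Kᵢ + α·Naᵢ)].
10^(Vm/61.3) = 10^(-64.0/61.3) = 0.090355
So 0.090355·(Kᵢ + α·Naᵢ) = Kₒ + α·Naₒ → α = (0.090355·115.0 − 8.65) / (102.0 − 0.090355·25.1)
α = (10.39 − 8.65) / (102.0 − 2.268) = 1.741/99.73 = 0.01746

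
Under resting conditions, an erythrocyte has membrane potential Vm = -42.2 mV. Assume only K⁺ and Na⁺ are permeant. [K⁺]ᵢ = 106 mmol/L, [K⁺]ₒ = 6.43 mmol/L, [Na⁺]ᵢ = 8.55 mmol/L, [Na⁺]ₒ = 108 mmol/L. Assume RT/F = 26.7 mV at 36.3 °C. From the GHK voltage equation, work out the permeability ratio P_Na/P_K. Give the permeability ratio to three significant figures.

Let α = P_Na/P_K. GHK: Vm = 26.7·ln[(Kₒ + α·Naₒ)/(Kᵢ + α·Naᵢ)].
e^(Vm/26.7) = e^(-42.2/26.7) = 0.20587
So 0.20587·(Kᵢ + α·Naᵢ) = Kₒ + α·Naₒ → α = (0.20587·106.0 − 6.43) / (108.0 − 0.20587·8.55)
α = (21.82 − 6.43) / (108.0 − 1.76) = 15.39/106.2 = 0.1449

0.145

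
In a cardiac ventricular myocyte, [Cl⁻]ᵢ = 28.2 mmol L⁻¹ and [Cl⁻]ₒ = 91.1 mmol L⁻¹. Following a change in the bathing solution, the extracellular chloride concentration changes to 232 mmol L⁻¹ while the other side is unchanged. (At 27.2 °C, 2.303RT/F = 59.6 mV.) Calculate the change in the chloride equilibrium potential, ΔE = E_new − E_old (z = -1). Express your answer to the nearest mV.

E_old = (59.6/-1)·log₁₀(91.1/28.2) = -30.35 mV
E_new = (59.6/-1)·log₁₀(232/28.2) = -54.55 mV
ΔE = -54.55 − (-30.35) = -24.20 mV

-24 mV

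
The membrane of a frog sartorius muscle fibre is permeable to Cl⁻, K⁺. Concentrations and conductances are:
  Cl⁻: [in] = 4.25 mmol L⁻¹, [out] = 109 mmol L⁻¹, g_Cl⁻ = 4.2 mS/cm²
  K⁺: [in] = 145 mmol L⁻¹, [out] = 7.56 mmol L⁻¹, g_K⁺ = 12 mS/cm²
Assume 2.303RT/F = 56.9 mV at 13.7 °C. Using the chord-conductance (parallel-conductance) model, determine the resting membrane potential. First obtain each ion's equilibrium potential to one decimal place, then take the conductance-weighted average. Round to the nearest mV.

E_Cl⁻ = (56.9/-1)·log₁₀(109/4.25) = -80.2 mV
E_K⁺ = (56.9/1)·log₁₀(7.56/145) = -73.0 mV
Vm = (Σ gᵢEᵢ)/(Σ gᵢ) = (4.2·-80.2 + 12·-73.0) / (4.2 + 12)
= -1212.84 / 16.2 = -74.87 mV

-75 mV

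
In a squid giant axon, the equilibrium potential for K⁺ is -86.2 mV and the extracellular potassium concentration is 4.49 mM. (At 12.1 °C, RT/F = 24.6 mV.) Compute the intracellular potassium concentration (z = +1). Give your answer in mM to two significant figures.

150 mM

Nernst: E = (24.6/1) · ln([out]/[in]), so ln([out]/[in]) = -86.2 × 1 / 24.6 = -3.5041.
[out]/[in] = e^(-3.5041) = 0.03007.
[in] = 4.49 / 0.03007 = 149.3 mM.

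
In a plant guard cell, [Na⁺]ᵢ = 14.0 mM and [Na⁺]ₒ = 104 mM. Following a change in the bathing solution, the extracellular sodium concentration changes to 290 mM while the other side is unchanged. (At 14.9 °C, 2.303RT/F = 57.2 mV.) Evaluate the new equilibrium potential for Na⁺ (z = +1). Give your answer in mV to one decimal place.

75.3 mV

After the shift: [Na⁺]_out = 290, [Na⁺]_in = 14.0 mM.
E_new = (57.2/1)·log₁₀(290/14.0) = 57.20 · (1.3163) = 75.29 mV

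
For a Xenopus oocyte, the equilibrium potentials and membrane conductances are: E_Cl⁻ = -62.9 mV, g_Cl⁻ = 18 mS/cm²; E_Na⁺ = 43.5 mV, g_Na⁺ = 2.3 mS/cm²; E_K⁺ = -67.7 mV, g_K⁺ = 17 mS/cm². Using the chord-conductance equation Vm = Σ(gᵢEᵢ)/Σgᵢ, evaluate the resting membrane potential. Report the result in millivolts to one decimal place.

Σ gᵢEᵢ = 18·(-62.9) + 2.3·(43.5) + 17·(-67.7) = -2183.05
Σ gᵢ = 18 + 2.3 + 17 = 37.3
Vm = -2183.05 / 37.3 = -58.53 mV

-58.5 mV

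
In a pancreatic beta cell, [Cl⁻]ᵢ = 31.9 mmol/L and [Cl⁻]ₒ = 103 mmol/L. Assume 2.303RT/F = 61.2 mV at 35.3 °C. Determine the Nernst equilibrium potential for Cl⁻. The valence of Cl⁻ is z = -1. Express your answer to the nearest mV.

-31 mV

E = (61.2/z) · log₁₀([Cl⁻]_out/[Cl⁻]_in) with z = -1.
For an anion, dividing by z = -1 reverses the sign.
= (61.2/-1) · log₁₀(103/31.9) = -61.20 · log₁₀(3.229)
= -61.20 · (0.5090) = -31.15 mV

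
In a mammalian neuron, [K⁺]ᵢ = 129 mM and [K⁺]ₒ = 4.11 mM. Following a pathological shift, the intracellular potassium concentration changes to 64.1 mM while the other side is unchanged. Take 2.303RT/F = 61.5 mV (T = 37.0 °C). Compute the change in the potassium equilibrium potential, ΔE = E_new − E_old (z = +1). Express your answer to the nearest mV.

E_old = (61.5/1)·log₁₀(4.11/129) = -92.05 mV
E_new = (61.5/1)·log₁₀(4.11/64.1) = -73.37 mV
ΔE = -73.37 − (-92.05) = 18.68 mV

19 mV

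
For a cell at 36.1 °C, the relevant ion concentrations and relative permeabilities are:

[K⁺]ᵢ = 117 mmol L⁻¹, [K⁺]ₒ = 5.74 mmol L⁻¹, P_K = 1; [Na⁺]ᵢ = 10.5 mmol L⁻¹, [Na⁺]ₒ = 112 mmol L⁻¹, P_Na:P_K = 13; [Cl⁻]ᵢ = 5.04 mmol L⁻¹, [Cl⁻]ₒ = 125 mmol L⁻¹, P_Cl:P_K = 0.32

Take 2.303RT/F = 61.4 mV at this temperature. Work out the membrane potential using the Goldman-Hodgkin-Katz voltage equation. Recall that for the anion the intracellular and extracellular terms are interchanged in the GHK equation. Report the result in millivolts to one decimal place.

Vm = 61.4 · log₁₀[(Σ P·[cation]ₒ + Σ P·[anion]ᵢ) / (Σ P·[cation]ᵢ + Σ P·[anion]ₒ)]
Numerator = 1×5.74 + 13×112 + 0.32×5.04 = 1463
Denominator = 1×117 + 13×10.5 + 0.32×125 = 293.5
Vm = 61.4 · log₁₀(4.9859) = 61.4 × (0.6977) = 42.84 mV

42.8 mV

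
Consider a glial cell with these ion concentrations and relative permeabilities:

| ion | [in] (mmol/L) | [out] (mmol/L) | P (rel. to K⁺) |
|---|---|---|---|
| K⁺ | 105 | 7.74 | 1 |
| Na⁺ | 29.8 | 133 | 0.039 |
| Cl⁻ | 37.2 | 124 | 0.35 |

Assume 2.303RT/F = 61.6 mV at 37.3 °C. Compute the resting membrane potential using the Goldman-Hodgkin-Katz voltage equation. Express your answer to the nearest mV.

-47 mV

Vm = 61.6 · log₁₀[(Σ P·[cation]ₒ + Σ P·[anion]ᵢ) / (Σ P·[cation]ᵢ + Σ P·[anion]ₒ)]
Numerator = 1×7.74 + 0.039×133 + 0.35×37.2 = 25.95
Denominator = 1×105 + 0.039×29.8 + 0.35×124 = 149.6
Vm = 61.6 · log₁₀(0.17349) = 61.6 × (-0.7607) = -46.86 mV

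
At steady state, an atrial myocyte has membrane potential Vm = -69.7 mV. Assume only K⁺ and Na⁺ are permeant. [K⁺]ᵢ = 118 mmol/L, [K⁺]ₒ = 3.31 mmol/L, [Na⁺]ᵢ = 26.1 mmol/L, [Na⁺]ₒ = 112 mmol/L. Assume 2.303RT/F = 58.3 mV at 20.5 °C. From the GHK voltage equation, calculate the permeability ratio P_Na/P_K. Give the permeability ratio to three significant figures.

0.0382

Let α = P_Na/P_K. GHK: Vm = 58.3·log₁₀[(Kₒ + α·Naₒ)/(Kᵢ + α·Naᵢ)].
10^(Vm/58.3) = 10^(-69.7/58.3) = 0.063747
So 0.063747·(Kᵢ + α·Naᵢ) = Kₒ + α·Naₒ → α = (0.063747·118.0 − 3.31) / (112.0 − 0.063747·26.1)
α = (7.522 − 3.31) / (112.0 − 1.664) = 4.212/110.3 = 0.03818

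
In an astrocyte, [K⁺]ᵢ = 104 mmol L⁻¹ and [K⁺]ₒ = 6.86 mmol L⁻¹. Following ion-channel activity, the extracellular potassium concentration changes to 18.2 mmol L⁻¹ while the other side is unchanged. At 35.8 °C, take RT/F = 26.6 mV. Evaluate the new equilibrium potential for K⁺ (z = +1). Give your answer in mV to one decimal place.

-46.4 mV

After the shift: [K⁺]_out = 18.2, [K⁺]_in = 104 mmol L⁻¹.
E_new = (26.6/1)·ln(18.2/104) = 26.60 · (-1.7430) = -46.36 mV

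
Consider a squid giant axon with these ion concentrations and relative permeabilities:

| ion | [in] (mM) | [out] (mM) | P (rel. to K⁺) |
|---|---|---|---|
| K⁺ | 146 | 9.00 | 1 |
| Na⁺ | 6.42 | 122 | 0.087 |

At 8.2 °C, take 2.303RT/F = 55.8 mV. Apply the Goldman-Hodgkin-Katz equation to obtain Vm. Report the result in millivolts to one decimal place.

Vm = 55.8 · log₁₀[(Σ P·[cation]ₒ + Σ P·[anion]ᵢ) / (Σ P·[cation]ᵢ + Σ P·[anion]ₒ)]
Numerator = 1×9.00 + 0.087×122 = 19.61
Denominator = 1×146 + 0.087×6.42 = 146.6
Vm = 55.8 · log₁₀(0.13383) = 55.8 × (-0.8734) = -48.74 mV

-48.7 mV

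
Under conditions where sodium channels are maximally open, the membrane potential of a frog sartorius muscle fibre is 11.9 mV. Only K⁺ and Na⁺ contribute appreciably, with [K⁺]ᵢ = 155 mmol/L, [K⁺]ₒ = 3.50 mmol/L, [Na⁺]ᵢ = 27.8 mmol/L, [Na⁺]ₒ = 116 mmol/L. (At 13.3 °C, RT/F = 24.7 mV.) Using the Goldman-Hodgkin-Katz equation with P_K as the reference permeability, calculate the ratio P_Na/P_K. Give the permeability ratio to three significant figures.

Let α = P_Na/P_K. GHK: Vm = 24.7·ln[(Kₒ + α·Naₒ)/(Kᵢ + α·Naᵢ)].
e^(Vm/24.7) = e^(11.9/24.7) = 1.619
So 1.619·(Kᵢ + α·Naᵢ) = Kₒ + α·Naₒ → α = (1.619·155.0 − 3.5) / (116.0 − 1.619·27.8)
α = (250.9 − 3.5) / (116.0 − 45.01) = 247.4/70.99 = 3.485

3.49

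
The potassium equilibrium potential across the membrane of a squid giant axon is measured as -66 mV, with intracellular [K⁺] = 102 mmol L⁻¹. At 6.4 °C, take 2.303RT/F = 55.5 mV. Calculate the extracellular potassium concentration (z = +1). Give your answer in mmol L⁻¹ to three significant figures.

6.60 mmol L⁻¹

Nernst: E = (55.5/1) · log₁₀([out]/[in]), so log₁₀([out]/[in]) = -66.0 × 1 / 55.5 = -1.1892.
[out]/[in] = 10^(-1.1892) = 0.06469.
[out] = 0.06469 × 102 = 6.598 mmol L⁻¹.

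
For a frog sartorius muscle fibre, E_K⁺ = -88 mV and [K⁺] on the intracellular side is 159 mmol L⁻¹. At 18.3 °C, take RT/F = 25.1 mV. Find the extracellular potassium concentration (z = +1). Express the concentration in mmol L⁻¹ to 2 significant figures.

Nernst: E = (25.1/1) · ln([out]/[in]), so ln([out]/[in]) = -88.0 × 1 / 25.1 = -3.5060.
[out]/[in] = e^(-3.5060) = 0.03002.
[out] = 0.03002 × 159 = 4.773 mmol L⁻¹.

4.8 mmol L⁻¹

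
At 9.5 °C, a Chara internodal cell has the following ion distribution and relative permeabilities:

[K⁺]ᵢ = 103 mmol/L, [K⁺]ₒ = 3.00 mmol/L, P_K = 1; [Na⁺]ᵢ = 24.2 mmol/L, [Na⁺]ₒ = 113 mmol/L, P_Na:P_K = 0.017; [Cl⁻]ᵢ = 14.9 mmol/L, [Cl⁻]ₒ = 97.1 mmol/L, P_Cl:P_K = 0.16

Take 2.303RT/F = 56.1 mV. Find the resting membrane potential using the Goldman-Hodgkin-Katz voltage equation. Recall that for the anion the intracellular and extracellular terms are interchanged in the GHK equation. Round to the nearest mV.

Vm = 56.1 · log₁₀[(Σ P·[cation]ₒ + Σ P·[anion]ᵢ) / (Σ P·[cation]ᵢ + Σ P·[anion]ₒ)]
Numerator = 1×3.00 + 0.017×113 + 0.16×14.9 = 7.305
Denominator = 1×103 + 0.017×24.2 + 0.16×97.1 = 118.9
Vm = 56.1 · log₁₀(0.061414) = 56.1 × (-1.2117) = -67.98 mV

-68 mV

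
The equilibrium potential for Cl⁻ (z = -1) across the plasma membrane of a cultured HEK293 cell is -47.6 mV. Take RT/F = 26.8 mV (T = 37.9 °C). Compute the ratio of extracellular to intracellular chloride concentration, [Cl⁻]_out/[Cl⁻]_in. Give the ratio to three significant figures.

5.91

ln([out]/[in]) = E·z/(26.8) = -47.6 × -1 / 26.8 = 1.7761
[out]/[in] = e^(1.7761) = 5.907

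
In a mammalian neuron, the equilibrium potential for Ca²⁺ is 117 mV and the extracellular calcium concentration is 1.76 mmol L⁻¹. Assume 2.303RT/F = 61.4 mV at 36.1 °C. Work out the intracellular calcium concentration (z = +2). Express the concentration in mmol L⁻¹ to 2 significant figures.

Nernst: E = (61.4/2) · log₁₀([out]/[in]), so log₁₀([out]/[in]) = 117.0 × 2 / 61.4 = 3.8111.
[out]/[in] = 10^(3.8111) = 6473.
[in] = 1.76 / 6473 = 0.0002719 mmol L⁻¹.

0.00027 mmol L⁻¹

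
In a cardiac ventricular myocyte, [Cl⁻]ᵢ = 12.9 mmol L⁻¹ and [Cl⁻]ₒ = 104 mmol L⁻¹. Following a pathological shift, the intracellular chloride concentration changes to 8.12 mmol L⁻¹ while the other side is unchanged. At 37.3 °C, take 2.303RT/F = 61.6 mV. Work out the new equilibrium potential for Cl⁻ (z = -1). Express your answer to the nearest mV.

-68 mV

After the shift: [Cl⁻]_out = 104, [Cl⁻]_in = 8.12 mmol L⁻¹.
E_new = (61.6/-1)·log₁₀(104/8.12) = -61.60 · (1.1075) = -68.22 mV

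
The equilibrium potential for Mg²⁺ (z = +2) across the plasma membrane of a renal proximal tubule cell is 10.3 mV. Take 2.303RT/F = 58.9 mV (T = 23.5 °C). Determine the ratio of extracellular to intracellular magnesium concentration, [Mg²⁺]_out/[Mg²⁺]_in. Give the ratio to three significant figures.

2.24

log₁₀([out]/[in]) = E·z/(58.9) = 10.3 × 2 / 58.9 = 0.3497
[out]/[in] = 10^(0.3497) = 2.237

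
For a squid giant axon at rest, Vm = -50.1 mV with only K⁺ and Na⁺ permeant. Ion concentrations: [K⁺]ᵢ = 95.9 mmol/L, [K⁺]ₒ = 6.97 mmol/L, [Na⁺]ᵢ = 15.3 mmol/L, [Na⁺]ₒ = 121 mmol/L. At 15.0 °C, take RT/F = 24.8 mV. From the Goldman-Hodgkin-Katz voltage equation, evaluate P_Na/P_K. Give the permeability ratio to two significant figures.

0.048

Let α = P_Na/P_K. GHK: Vm = 24.8·ln[(Kₒ + α·Naₒ)/(Kᵢ + α·Naᵢ)].
e^(Vm/24.8) = e^(-50.1/24.8) = 0.13263
So 0.13263·(Kᵢ + α·Naᵢ) = Kₒ + α·Naₒ → α = (0.13263·95.9 − 6.97) / (121.0 − 0.13263·15.3)
α = (12.72 − 6.97) / (121.0 − 2.029) = 5.75/119 = 0.04833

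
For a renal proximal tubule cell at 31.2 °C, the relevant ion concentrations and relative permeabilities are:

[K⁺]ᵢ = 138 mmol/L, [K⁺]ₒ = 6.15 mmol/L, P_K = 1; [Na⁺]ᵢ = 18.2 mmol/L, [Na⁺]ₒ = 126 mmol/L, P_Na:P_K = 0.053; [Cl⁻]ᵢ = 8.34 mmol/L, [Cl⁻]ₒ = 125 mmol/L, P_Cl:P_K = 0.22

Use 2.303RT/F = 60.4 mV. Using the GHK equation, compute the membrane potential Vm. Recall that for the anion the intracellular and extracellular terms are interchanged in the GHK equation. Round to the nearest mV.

-64 mV

Vm = 60.4 · log₁₀[(Σ P·[cation]ₒ + Σ P·[anion]ᵢ) / (Σ P·[cation]ᵢ + Σ P·[anion]ₒ)]
Numerator = 1×6.15 + 0.053×126 + 0.22×8.34 = 14.66
Denominator = 1×138 + 0.053×18.2 + 0.22×125 = 166.5
Vm = 60.4 · log₁₀(0.088084) = 60.4 × (-1.0551) = -63.73 mV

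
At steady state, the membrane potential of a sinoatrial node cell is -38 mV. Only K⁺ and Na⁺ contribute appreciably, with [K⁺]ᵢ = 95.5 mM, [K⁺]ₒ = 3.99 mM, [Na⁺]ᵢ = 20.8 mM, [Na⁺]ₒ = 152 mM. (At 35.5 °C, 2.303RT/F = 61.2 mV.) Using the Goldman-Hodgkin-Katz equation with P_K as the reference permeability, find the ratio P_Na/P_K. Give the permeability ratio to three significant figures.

Let α = P_Na/P_K. GHK: Vm = 61.2·log₁₀[(Kₒ + α·Naₒ)/(Kᵢ + α·Naᵢ)].
10^(Vm/61.2) = 10^(-38.0/61.2) = 0.23938
So 0.23938·(Kᵢ + α·Naᵢ) = Kₒ + α·Naₒ → α = (0.23938·95.5 − 3.99) / (152.0 − 0.23938·20.8)
α = (22.86 − 3.99) / (152.0 − 4.979) = 18.87/147 = 0.1284

0.128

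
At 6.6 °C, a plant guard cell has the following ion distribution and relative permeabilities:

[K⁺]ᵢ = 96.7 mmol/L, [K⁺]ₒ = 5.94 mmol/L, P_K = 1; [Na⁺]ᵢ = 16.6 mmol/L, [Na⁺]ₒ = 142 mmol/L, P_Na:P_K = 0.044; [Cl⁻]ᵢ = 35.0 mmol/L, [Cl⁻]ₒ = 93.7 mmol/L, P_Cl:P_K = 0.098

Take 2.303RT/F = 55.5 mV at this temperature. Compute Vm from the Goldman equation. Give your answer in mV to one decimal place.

-46.3 mV

Vm = 55.5 · log₁₀[(Σ P·[cation]ₒ + Σ P·[anion]ᵢ) / (Σ P·[cation]ᵢ + Σ P·[anion]ₒ)]
Numerator = 1×5.94 + 0.044×142 + 0.098×35.0 = 15.62
Denominator = 1×96.7 + 0.044×16.6 + 0.098×93.7 = 106.6
Vm = 55.5 · log₁₀(0.14649) = 55.5 × (-0.8342) = -46.30 mV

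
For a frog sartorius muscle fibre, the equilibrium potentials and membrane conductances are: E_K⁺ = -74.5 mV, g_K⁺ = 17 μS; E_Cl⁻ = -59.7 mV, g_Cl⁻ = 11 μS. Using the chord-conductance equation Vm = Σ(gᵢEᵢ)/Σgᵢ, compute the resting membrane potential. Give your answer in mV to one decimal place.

Σ gᵢEᵢ = 17·(-74.5) + 11·(-59.7) = -1923.20
Σ gᵢ = 17 + 11 = 28
Vm = -1923.20 / 28 = -68.69 mV

-68.7 mV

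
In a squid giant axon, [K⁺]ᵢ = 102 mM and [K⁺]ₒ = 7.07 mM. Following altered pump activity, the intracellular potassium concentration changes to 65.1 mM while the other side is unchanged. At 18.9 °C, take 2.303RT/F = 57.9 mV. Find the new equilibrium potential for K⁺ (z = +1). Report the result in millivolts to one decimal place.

After the shift: [K⁺]_out = 7.07, [K⁺]_in = 65.1 mM.
E_new = (57.9/1)·log₁₀(7.07/65.1) = 57.90 · (-0.9642) = -55.82 mV

-55.8 mV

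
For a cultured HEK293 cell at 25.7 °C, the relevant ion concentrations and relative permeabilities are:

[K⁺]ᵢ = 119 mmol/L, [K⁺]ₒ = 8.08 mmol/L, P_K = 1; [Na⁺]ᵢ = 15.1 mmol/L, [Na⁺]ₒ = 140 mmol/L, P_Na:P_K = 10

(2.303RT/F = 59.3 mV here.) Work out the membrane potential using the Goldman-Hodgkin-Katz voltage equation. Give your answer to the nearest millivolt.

Vm = 59.3 · log₁₀[(Σ P·[cation]ₒ + Σ P·[anion]ᵢ) / (Σ P·[cation]ᵢ + Σ P·[anion]ₒ)]
Numerator = 1×8.08 + 10×140 = 1408
Denominator = 1×119 + 10×15.1 = 270
Vm = 59.3 · log₁₀(5.2151) = 59.3 × (0.7173) = 42.53 mV

43 mV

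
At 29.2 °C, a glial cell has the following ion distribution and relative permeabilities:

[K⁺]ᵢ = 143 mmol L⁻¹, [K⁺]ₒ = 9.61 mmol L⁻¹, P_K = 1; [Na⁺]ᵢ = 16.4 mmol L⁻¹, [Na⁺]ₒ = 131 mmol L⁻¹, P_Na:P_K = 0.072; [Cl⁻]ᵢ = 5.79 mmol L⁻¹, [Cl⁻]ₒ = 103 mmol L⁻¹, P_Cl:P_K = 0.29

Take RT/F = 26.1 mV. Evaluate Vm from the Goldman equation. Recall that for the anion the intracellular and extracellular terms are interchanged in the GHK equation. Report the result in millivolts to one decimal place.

-55.5 mV

Vm = 26.1 · ln[(Σ P·[cation]ₒ + Σ P·[anion]ᵢ) / (Σ P·[cation]ᵢ + Σ P·[anion]ₒ)]
Numerator = 1×9.61 + 0.072×131 + 0.29×5.79 = 20.72
Denominator = 1×143 + 0.072×16.4 + 0.29×103 = 174.1
Vm = 26.1 · ln(0.11905) = 26.1 × (-2.1282) = -55.55 mV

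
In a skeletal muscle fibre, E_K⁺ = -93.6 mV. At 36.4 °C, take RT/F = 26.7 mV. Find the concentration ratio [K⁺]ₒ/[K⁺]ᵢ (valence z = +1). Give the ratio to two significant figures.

ln([out]/[in]) = E·z/(26.7) = -93.6 × 1 / 26.7 = -3.5056
[out]/[in] = e^(-3.5056) = 0.03003

0.030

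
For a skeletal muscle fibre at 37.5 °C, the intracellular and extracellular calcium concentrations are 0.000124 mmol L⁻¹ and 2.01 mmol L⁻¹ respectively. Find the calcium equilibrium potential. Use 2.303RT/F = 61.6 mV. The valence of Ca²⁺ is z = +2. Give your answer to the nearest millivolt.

130 mV

E = (61.6/z) · log₁₀([Ca²⁺]_out/[Ca²⁺]_in) with z = +2.
= (61.6/2) · log₁₀(2.01/0.000124) = 30.80 · log₁₀(1.621e+04)
= 30.80 · (4.2098) = 129.66 mV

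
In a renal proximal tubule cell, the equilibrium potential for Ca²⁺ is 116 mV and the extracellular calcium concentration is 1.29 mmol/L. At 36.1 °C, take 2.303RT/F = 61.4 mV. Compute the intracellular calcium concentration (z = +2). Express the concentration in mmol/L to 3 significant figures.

Nernst: E = (61.4/2) · log₁₀([out]/[in]), so log₁₀([out]/[in]) = 116.0 × 2 / 61.4 = 3.7785.
[out]/[in] = 10^(3.7785) = 6005.
[in] = 1.29 / 6005 = 0.0002148 mmol/L.

0.000215 mmol/L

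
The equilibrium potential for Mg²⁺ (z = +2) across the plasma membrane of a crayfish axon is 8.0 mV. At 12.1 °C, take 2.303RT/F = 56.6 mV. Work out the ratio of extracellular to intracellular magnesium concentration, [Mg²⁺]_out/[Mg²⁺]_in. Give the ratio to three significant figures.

1.92

log₁₀([out]/[in]) = E·z/(56.6) = 8.0 × 2 / 56.6 = 0.2827
[out]/[in] = 10^(0.2827) = 1.917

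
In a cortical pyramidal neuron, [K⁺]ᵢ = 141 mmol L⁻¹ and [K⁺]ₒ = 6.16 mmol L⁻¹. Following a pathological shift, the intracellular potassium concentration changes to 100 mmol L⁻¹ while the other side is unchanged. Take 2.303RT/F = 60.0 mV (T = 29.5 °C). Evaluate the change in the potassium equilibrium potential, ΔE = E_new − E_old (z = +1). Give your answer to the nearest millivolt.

9 mV

E_old = (60.0/1)·log₁₀(6.16/141) = -81.58 mV
E_new = (60.0/1)·log₁₀(6.16/100) = -72.63 mV
ΔE = -72.63 − (-81.58) = 8.95 mV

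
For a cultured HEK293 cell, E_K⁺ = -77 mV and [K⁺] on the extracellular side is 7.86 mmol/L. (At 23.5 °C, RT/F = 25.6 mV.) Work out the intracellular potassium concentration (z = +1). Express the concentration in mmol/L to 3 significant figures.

Nernst: E = (25.6/1) · ln([out]/[in]), so ln([out]/[in]) = -77.0 × 1 / 25.6 = -3.0078.
[out]/[in] = e^(-3.0078) = 0.0494.
[in] = 7.86 / 0.0494 = 159.1 mmol/L.

159 mmol/L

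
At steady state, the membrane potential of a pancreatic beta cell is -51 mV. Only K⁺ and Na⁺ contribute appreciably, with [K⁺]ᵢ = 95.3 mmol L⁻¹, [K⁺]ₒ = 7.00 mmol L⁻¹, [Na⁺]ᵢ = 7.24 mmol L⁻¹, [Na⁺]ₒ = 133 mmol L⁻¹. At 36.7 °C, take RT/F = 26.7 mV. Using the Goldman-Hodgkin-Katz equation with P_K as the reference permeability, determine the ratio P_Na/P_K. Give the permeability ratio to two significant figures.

Let α = P_Na/P_K. GHK: Vm = 26.7·ln[(Kₒ + α·Naₒ)/(Kᵢ + α·Naᵢ)].
e^(Vm/26.7) = e^(-51.0/26.7) = 0.14806
So 0.14806·(Kᵢ + α·Naᵢ) = Kₒ + α·Naₒ → α = (0.14806·95.3 − 7.0) / (133.0 − 0.14806·7.24)
α = (14.11 − 7.0) / (133.0 − 1.072) = 7.11/131.9 = 0.0539

0.054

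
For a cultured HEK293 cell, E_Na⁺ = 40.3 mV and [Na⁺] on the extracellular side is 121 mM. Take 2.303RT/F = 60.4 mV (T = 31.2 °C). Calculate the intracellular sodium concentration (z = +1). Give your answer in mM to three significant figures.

26.0 mM

Nernst: E = (60.4/1) · log₁₀([out]/[in]), so log₁₀([out]/[in]) = 40.3 × 1 / 60.4 = 0.6672.
[out]/[in] = 10^(0.6672) = 4.647.
[in] = 121 / 4.647 = 26.04 mM.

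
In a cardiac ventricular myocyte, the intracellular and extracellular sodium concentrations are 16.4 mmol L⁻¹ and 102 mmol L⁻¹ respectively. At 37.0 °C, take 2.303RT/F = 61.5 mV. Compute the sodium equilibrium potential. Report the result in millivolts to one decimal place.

E = (61.5/z) · log₁₀([Na⁺]_out/[Na⁺]_in) with z = +1.
= (61.5/1) · log₁₀(102/16.4) = 61.50 · log₁₀(6.22)
= 61.50 · (0.7938) = 48.82 mV

48.8 mV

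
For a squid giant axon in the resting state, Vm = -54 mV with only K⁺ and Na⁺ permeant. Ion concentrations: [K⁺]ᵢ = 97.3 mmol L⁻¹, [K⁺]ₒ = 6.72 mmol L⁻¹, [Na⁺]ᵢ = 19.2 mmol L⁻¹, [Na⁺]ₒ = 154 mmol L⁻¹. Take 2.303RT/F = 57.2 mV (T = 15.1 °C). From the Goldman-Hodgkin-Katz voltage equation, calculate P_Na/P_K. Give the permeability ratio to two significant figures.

0.029

Let α = P_Na/P_K. GHK: Vm = 57.2·log₁₀[(Kₒ + α·Naₒ)/(Kᵢ + α·Naᵢ)].
10^(Vm/57.2) = 10^(-54.0/57.2) = 0.11375
So 0.11375·(Kᵢ + α·Naᵢ) = Kₒ + α·Naₒ → α = (0.11375·97.3 − 6.72) / (154.0 − 0.11375·19.2)
α = (11.07 − 6.72) / (154.0 − 2.184) = 4.348/151.8 = 0.02864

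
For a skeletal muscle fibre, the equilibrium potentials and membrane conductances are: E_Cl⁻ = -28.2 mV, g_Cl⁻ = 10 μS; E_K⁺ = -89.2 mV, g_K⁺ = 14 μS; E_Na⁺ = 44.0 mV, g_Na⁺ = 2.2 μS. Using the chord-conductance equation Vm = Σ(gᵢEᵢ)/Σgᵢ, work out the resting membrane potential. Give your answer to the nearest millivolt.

Σ gᵢEᵢ = 10·(-28.2) + 14·(-89.2) + 2.2·(44.0) = -1434.00
Σ gᵢ = 10 + 14 + 2.2 = 26.2
Vm = -1434.00 / 26.2 = -54.73 mV

-55 mV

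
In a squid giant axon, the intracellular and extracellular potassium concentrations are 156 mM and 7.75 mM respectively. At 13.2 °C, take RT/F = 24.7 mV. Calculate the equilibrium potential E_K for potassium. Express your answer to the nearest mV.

E = (24.7/z) · ln([K⁺]_out/[K⁺]_in) with z = +1.
= (24.7/1) · ln(7.75/156) = 24.70 · ln(0.04968)
= 24.70 · (-3.0022) = -74.15 mV

-74 mV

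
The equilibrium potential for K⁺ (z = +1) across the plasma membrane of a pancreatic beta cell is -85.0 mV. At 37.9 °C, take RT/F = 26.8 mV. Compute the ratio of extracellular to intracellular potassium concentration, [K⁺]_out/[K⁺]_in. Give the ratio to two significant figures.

0.042

ln([out]/[in]) = E·z/(26.8) = -85.0 × 1 / 26.8 = -3.1716
[out]/[in] = e^(-3.1716) = 0.04193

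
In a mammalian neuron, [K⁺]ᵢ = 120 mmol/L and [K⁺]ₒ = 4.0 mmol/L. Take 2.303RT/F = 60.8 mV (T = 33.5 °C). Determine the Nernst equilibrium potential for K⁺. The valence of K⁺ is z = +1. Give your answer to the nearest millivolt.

E = (60.8/z) · log₁₀([K⁺]_out/[K⁺]_in) with z = +1.
= (60.8/1) · log₁₀(4.0/120) = 60.80 · log₁₀(0.03333)
= 60.80 · (-1.4771) = -89.81 mV

-90 mV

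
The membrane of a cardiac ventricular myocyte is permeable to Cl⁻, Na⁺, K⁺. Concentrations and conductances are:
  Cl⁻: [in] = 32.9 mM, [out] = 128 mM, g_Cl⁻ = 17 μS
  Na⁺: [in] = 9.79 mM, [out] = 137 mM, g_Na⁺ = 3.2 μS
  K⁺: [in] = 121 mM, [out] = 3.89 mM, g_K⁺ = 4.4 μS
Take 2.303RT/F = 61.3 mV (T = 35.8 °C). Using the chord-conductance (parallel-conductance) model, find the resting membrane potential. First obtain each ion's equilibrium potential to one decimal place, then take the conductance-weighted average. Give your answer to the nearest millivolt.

-32 mV

E_Cl⁻ = (61.3/-1)·log₁₀(128/32.9) = -36.2 mV
E_Na⁺ = (61.3/1)·log₁₀(137/9.79) = 70.2 mV
E_K⁺ = (61.3/1)·log₁₀(3.89/121) = -91.5 mV
Vm = (Σ gᵢEᵢ)/(Σ gᵢ) = (17·-36.2 + 3.2·70.2 + 4.4·-91.5) / (17 + 3.2 + 4.4)
= -793.36 / 24.6 = -32.25 mV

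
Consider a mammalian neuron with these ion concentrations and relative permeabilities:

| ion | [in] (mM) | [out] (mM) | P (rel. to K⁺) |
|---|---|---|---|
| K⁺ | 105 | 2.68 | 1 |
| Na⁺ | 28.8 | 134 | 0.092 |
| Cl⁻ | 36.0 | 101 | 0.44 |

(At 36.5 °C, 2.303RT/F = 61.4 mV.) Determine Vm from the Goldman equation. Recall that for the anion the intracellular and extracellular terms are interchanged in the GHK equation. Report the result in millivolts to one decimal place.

Vm = 61.4 · log₁₀[(Σ P·[cation]ₒ + Σ P·[anion]ᵢ) / (Σ P·[cation]ᵢ + Σ P·[anion]ₒ)]
Numerator = 1×2.68 + 0.092×134 + 0.44×36.0 = 30.85
Denominator = 1×105 + 0.092×28.8 + 0.44×101 = 152.1
Vm = 61.4 · log₁₀(0.20283) = 61.4 × (-0.6929) = -42.54 mV

-42.5 mV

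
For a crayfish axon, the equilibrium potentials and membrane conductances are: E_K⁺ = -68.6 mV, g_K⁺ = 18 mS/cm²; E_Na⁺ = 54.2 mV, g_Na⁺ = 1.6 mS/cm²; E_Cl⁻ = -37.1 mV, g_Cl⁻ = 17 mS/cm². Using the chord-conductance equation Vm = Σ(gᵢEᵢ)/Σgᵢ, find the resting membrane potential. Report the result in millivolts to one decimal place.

Σ gᵢEᵢ = 18·(-68.6) + 1.6·(54.2) + 17·(-37.1) = -1778.78
Σ gᵢ = 18 + 1.6 + 17 = 36.6
Vm = -1778.78 / 36.6 = -48.60 mV

-48.6 mV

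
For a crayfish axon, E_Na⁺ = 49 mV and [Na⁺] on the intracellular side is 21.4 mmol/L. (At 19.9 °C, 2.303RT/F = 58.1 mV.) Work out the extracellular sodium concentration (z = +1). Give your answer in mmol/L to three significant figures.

Nernst: E = (58.1/1) · log₁₀([out]/[in]), so log₁₀([out]/[in]) = 49.0 × 1 / 58.1 = 0.8434.
[out]/[in] = 10^(0.8434) = 6.972.
[out] = 6.972 × 21.4 = 149.2 mmol/L.

149 mmol/L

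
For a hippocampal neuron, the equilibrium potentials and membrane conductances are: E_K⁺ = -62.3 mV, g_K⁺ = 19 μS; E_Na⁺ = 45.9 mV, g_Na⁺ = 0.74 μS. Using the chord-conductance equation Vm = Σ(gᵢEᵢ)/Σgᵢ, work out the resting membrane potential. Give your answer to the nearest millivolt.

-58 mV

Σ gᵢEᵢ = 19·(-62.3) + 0.74·(45.9) = -1149.73
Σ gᵢ = 19 + 0.74 = 19.74
Vm = -1149.73 / 19.74 = -58.24 mV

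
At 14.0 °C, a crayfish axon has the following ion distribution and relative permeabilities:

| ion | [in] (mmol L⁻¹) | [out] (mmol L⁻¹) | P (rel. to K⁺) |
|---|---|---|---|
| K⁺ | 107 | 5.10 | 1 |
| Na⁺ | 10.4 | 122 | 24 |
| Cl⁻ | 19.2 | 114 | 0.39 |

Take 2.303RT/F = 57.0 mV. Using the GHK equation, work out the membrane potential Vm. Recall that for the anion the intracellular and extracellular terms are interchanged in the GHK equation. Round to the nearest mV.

49 mV

Vm = 57.0 · log₁₀[(Σ P·[cation]ₒ + Σ P·[anion]ᵢ) / (Σ P·[cation]ᵢ + Σ P·[anion]ₒ)]
Numerator = 1×5.10 + 24×122 + 0.39×19.2 = 2941
Denominator = 1×107 + 24×10.4 + 0.39×114 = 401.1
Vm = 57.0 · log₁₀(7.332) = 57.0 × (0.8652) = 49.32 mV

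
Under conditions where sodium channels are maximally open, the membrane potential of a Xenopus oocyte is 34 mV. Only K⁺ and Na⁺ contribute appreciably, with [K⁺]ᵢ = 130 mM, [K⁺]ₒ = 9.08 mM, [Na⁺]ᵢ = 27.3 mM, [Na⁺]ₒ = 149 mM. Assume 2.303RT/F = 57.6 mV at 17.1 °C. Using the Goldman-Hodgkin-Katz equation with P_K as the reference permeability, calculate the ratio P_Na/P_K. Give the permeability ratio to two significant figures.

Let α = P_Na/P_K. GHK: Vm = 57.6·log₁₀[(Kₒ + α·Naₒ)/(Kᵢ + α·Naᵢ)].
10^(Vm/57.6) = 10^(34.0/57.6) = 3.8929
So 3.8929·(Kᵢ + α·Naᵢ) = Kₒ + α·Naₒ → α = (3.8929·130.0 − 9.08) / (149.0 − 3.8929·27.3)
α = (506.1 − 9.08) / (149.0 − 106.3) = 497/42.72 = 11.63

12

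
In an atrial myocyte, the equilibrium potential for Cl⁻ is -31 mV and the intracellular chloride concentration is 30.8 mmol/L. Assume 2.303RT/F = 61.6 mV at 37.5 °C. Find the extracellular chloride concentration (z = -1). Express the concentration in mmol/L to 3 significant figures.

98.1 mmol/L

Nernst: E = (61.6/-1) · log₁₀([out]/[in]), so log₁₀([out]/[in]) = -31.0 × -1 / 61.6 = 0.5032.
[out]/[in] = 10^(0.5032) = 3.186.
[out] = 3.186 × 30.8 = 98.13 mmol/L.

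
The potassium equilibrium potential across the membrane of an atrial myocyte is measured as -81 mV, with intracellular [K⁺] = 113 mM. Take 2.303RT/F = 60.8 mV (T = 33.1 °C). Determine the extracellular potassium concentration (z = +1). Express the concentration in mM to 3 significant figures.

Nernst: E = (60.8/1) · log₁₀([out]/[in]), so log₁₀([out]/[in]) = -81.0 × 1 / 60.8 = -1.3322.
[out]/[in] = 10^(-1.3322) = 0.04653.
[out] = 0.04653 × 113 = 5.258 mM.

5.26 mM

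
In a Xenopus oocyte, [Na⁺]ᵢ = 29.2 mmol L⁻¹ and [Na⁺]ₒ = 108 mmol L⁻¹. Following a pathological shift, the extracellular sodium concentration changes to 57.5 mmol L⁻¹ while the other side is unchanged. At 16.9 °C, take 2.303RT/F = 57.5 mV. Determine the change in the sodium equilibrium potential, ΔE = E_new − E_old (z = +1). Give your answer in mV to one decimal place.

-15.7 mV

E_old = (57.5/1)·log₁₀(108/29.2) = 32.66 mV
E_new = (57.5/1)·log₁₀(57.5/29.2) = 16.92 mV
ΔE = 16.92 − (32.66) = -15.74 mV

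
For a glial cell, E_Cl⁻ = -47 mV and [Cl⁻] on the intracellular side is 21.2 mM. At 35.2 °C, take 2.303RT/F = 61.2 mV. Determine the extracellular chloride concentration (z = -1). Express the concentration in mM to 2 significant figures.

Nernst: E = (61.2/-1) · log₁₀([out]/[in]), so log₁₀([out]/[in]) = -47.0 × -1 / 61.2 = 0.7680.
[out]/[in] = 10^(0.7680) = 5.861.
[out] = 5.861 × 21.2 = 124.3 mM.

120 mM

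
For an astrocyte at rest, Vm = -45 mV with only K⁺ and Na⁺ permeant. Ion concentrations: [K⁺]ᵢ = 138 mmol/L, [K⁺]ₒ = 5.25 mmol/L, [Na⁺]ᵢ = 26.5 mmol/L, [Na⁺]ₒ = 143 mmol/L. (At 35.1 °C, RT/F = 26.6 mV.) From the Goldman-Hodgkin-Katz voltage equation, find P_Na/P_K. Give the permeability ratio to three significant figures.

0.146

Let α = P_Na/P_K. GHK: Vm = 26.6·ln[(Kₒ + α·Naₒ)/(Kᵢ + α·Naᵢ)].
e^(Vm/26.6) = e^(-45.0/26.6) = 0.1842
So 0.1842·(Kᵢ + α·Naᵢ) = Kₒ + α·Naₒ → α = (0.1842·138.0 − 5.25) / (143.0 − 0.1842·26.5)
α = (25.42 − 5.25) / (143.0 − 4.881) = 20.17/138.1 = 0.146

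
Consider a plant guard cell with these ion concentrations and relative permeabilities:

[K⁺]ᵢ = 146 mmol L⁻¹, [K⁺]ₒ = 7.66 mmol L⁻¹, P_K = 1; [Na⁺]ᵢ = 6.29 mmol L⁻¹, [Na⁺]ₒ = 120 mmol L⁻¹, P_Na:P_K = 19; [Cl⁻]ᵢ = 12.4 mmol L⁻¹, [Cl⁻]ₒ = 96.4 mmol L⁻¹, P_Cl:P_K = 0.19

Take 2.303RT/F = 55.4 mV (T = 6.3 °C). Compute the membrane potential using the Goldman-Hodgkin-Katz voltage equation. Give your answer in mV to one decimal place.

Vm = 55.4 · log₁₀[(Σ P·[cation]ₒ + Σ P·[anion]ᵢ) / (Σ P·[cation]ᵢ + Σ P·[anion]ₒ)]
Numerator = 1×7.66 + 19×120 + 0.19×12.4 = 2290
Denominator = 1×146 + 19×6.29 + 0.19×96.4 = 283.8
Vm = 55.4 · log₁₀(8.0684) = 55.4 × (0.9068) = 50.24 mV

50.2 mV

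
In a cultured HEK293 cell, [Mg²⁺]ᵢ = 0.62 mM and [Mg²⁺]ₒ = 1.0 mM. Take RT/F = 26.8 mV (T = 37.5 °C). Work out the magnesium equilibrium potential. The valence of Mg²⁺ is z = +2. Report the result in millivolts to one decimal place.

E = (26.8/z) · ln([Mg²⁺]_out/[Mg²⁺]_in) with z = +2.
= (26.8/2) · ln(1.0/0.62) = 13.40 · ln(1.613)
= 13.40 · (0.4780) = 6.41 mV

6.4 mV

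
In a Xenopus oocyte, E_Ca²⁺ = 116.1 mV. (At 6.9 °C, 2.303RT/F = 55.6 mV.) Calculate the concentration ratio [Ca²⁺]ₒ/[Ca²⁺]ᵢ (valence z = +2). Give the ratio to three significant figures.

log₁₀([out]/[in]) = E·z/(55.6) = 116.1 × 2 / 55.6 = 4.1763
[out]/[in] = 10^(4.1763) = 1.501e+04

15000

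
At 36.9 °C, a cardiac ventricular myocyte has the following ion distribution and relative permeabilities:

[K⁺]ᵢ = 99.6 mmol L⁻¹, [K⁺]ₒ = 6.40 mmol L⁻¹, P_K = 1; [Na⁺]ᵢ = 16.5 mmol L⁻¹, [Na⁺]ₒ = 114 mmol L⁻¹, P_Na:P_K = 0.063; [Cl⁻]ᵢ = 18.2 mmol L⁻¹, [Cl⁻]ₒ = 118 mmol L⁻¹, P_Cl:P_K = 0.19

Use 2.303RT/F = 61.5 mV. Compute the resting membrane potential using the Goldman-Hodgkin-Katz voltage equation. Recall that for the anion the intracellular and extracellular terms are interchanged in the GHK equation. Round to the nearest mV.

Vm = 61.5 · log₁₀[(Σ P·[cation]ₒ + Σ P·[anion]ᵢ) / (Σ P·[cation]ᵢ + Σ P·[anion]ₒ)]
Numerator = 1×6.40 + 0.063×114 + 0.19×18.2 = 17.04
Denominator = 1×99.6 + 0.063×16.5 + 0.19×118 = 123.1
Vm = 61.5 · log₁₀(0.13847) = 61.5 × (-0.8586) = -52.81 mV

-53 mV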